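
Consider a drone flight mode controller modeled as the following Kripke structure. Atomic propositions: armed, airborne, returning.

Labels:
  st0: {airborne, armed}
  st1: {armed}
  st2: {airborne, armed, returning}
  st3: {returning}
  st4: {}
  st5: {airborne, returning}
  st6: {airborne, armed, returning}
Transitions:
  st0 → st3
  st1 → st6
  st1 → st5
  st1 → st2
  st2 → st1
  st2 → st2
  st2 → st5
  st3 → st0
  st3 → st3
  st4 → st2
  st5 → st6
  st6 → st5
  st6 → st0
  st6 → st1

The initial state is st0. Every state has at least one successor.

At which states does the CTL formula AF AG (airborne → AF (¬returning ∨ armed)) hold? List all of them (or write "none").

States satisfying AG (airborne → AF (¬returning ∨ armed)): {st0, st1, st2, st3, st4, st5, st6}.
States satisfying AF AG (airborne → AF (¬returning ∨ armed)): {st0, st1, st2, st3, st4, st5, st6}.

{st0, st1, st2, st3, st4, st5, st6}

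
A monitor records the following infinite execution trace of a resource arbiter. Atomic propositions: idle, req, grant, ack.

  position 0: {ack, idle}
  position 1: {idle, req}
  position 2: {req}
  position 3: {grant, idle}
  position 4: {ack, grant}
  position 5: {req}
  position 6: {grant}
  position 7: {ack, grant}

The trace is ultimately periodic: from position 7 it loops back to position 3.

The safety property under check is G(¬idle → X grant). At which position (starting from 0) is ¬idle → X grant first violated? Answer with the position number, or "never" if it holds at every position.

4

Check ¬idle → X grant at each position in order: 0 ✓, 1 ✓, 2 ✓, 3 ✓.
At position 4 the labels are {ack, grant} and the next position 5 has {req}, so ¬idle → X grant is false there. This is the first violation.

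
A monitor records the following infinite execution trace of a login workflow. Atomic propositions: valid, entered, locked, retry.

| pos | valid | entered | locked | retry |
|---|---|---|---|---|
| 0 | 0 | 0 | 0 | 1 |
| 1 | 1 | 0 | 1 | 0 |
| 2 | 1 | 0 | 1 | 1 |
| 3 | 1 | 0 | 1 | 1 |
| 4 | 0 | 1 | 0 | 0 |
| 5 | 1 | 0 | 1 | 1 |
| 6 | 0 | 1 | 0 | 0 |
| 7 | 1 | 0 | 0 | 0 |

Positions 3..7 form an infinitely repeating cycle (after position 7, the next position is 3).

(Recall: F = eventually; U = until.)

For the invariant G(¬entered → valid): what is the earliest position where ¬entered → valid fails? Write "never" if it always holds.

0

At position 0 the labels are {retry}, so ¬entered → valid is false there. This is the first violation.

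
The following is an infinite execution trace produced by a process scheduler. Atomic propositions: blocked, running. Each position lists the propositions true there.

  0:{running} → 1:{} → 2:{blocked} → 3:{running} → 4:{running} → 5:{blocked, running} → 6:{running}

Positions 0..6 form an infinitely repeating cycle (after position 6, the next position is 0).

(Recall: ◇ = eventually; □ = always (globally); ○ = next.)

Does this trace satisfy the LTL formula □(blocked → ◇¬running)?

Holds

blocked → ◇¬running holds at every position 0..6, and those are all positions ever visited, so □(blocked → ◇¬running) holds.
Positions where blocked holds: 2, 5.
Check ◇¬running at each: 2→ok, 5→ok.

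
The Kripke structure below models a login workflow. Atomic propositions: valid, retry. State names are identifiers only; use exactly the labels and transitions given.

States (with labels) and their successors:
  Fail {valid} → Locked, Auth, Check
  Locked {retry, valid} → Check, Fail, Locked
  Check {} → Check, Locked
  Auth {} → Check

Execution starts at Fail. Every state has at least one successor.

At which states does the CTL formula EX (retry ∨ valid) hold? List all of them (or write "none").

{Fail, Locked, Check}

States satisfying retry ∨ valid: {Fail, Locked}.
States satisfying EX (retry ∨ valid): {Fail, Locked, Check}.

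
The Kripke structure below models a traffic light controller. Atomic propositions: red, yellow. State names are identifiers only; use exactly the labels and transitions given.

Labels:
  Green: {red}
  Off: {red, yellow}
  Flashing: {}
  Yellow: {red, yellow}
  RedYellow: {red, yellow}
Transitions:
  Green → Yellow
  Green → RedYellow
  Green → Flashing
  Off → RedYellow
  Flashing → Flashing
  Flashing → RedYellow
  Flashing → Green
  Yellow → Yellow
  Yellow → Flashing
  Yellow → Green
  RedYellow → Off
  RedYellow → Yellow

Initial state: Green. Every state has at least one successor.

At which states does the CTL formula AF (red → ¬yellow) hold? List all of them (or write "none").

{Green, Flashing}

States satisfying red → ¬yellow: {Green, Flashing}.
States satisfying AF (red → ¬yellow): {Green, Flashing}.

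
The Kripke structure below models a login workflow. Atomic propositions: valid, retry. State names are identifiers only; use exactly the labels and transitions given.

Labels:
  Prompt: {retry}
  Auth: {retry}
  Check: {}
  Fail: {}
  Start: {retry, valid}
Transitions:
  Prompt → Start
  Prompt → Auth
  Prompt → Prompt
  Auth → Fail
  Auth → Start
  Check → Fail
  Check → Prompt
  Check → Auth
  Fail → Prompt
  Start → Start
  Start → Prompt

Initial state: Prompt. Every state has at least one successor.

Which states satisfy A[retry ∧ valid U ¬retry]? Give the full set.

States satisfying retry ∧ valid: {Start}.
States satisfying ¬retry: {Check, Fail}.
States satisfying A[retry ∧ valid U ¬retry]: {Check, Fail}.

{Check, Fail}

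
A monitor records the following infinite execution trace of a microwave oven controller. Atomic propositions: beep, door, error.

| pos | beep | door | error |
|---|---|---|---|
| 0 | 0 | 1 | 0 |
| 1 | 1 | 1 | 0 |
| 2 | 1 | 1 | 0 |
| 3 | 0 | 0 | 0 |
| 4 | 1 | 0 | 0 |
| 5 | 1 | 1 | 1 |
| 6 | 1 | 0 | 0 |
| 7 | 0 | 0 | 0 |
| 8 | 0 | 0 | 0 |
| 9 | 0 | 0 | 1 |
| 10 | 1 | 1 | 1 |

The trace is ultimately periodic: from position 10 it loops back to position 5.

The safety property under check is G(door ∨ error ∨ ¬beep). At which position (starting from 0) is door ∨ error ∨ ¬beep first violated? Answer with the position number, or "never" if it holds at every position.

Check door ∨ error ∨ ¬beep at each position in order: 0 ✓, 1 ✓, 2 ✓, 3 ✓.
At position 4 the labels are {beep}, so door ∨ error ∨ ¬beep is false there. This is the first violation.

4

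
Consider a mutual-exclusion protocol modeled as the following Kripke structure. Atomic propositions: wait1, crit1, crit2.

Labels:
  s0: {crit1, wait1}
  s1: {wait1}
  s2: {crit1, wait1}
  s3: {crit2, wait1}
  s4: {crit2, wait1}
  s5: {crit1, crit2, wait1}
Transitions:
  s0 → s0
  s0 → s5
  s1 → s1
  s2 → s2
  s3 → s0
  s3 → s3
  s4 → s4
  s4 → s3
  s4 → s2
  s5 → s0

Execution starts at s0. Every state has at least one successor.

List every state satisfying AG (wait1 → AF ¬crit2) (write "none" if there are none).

States satisfying wait1 → AF ¬crit2: {s0, s1, s2, s5}.
States satisfying AG (wait1 → AF ¬crit2): {s0, s1, s2, s5}.

{s0, s1, s2, s5}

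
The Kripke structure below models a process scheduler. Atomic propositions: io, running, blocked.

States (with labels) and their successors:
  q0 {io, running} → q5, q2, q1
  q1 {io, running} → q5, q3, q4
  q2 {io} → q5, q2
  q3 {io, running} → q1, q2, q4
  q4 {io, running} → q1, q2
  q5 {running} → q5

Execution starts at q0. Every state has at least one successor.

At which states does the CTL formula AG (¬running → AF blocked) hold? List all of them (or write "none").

{q5}

States satisfying ¬running → AF blocked: {q0, q1, q3, q4, q5}.
States satisfying AG (¬running → AF blocked): {q5}.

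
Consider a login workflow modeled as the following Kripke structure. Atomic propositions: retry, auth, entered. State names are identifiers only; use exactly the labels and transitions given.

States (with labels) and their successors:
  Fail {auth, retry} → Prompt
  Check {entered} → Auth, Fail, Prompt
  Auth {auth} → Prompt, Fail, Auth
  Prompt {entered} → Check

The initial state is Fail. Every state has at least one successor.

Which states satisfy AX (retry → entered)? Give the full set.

{Fail, Prompt}

States satisfying retry → entered: {Check, Auth, Prompt}.
States satisfying AX (retry → entered): {Fail, Prompt}.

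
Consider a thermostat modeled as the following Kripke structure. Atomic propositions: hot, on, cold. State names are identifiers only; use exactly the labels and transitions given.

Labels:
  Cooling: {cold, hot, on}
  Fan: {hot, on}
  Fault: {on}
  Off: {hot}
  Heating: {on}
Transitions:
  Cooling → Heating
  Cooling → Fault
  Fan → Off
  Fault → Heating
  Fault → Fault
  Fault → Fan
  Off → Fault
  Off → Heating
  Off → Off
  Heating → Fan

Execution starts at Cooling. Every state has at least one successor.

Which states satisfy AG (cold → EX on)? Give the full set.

States satisfying cold → EX on: {Cooling, Fan, Fault, Off, Heating}.
States satisfying AG (cold → EX on): {Cooling, Fan, Fault, Off, Heating}.

{Cooling, Fan, Fault, Off, Heating}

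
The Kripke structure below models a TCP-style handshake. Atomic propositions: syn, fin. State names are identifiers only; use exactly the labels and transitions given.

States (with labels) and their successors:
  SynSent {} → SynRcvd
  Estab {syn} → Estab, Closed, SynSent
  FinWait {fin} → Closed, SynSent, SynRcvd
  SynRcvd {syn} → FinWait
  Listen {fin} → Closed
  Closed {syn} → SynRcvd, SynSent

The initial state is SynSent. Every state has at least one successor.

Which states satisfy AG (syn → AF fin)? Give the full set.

States satisfying syn → AF fin: {SynSent, FinWait, SynRcvd, Listen, Closed}.
States satisfying AG (syn → AF fin): {SynSent, FinWait, SynRcvd, Listen, Closed}.

{SynSent, FinWait, SynRcvd, Listen, Closed}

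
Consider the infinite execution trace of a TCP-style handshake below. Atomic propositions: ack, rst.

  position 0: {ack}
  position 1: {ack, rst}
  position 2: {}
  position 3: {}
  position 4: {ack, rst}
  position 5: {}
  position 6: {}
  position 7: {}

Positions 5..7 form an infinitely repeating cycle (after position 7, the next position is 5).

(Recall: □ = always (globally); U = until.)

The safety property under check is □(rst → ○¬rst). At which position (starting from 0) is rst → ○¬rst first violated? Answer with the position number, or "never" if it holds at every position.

rst → ○¬rst holds at every position 0..7, and those are all the positions the trace ever visits, so the invariant □(rst → ○¬rst) is never violated.

never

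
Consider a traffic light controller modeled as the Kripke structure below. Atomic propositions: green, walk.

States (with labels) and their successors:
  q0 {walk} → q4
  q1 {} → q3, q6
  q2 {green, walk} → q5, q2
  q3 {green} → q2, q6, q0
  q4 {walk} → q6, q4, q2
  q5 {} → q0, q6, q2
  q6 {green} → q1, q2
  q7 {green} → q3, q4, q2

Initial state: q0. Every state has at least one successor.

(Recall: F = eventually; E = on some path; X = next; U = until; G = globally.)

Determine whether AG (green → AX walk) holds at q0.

States satisfying green → AX walk: {q0, q1, q4, q5}.
States satisfying AG (green → AX walk): ∅.
q2 is reachable from q0 and violates green → AX walk, so AG fails at q0.
q0 ∉ Sat(AG (green → AX walk)).

Violated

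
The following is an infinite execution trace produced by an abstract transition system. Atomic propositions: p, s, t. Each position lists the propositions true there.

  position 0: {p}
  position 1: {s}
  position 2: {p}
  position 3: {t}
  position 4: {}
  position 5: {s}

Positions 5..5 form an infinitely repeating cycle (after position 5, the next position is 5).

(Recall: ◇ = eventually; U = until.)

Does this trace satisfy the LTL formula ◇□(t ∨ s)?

□(t ∨ s) holds at position 5, which is reachable from 0, so ◇□(t ∨ s) holds.

Yes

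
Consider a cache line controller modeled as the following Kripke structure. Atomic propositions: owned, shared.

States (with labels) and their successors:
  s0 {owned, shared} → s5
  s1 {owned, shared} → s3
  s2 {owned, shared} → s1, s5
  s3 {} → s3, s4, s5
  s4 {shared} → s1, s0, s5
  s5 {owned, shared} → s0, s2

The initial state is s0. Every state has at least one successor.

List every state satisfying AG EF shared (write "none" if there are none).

{s0, s1, s2, s3, s4, s5}

States satisfying EF shared: {s0, s1, s2, s3, s4, s5}.
States satisfying AG EF shared: {s0, s1, s2, s3, s4, s5}.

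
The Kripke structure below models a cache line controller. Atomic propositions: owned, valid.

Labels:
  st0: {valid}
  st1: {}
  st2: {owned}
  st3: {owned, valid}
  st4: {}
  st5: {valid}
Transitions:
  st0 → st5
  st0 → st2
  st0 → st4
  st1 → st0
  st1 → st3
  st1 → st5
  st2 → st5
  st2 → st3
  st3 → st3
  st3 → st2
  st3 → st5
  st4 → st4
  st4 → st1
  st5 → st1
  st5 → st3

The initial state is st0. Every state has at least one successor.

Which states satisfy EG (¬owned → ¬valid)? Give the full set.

{st1, st2, st3, st4}

States satisfying ¬owned → ¬valid: {st1, st2, st3, st4}.
States satisfying EG (¬owned → ¬valid): {st1, st2, st3, st4}.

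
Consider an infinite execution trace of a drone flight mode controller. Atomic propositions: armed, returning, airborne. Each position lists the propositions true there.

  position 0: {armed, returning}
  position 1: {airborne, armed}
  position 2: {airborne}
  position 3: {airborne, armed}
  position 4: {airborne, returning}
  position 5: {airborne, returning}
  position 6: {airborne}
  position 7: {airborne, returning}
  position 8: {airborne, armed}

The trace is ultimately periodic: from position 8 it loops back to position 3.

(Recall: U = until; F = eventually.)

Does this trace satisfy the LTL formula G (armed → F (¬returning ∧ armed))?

Yes

armed → F (¬returning ∧ armed) holds at every position 0..8, and those are all positions ever visited, so G (armed → F (¬returning ∧ armed)) holds.
Positions where armed holds: 0, 1, 3, 8.
Check F (¬returning ∧ armed) at each: 0→ok, 1→ok, 3→ok, 8→ok.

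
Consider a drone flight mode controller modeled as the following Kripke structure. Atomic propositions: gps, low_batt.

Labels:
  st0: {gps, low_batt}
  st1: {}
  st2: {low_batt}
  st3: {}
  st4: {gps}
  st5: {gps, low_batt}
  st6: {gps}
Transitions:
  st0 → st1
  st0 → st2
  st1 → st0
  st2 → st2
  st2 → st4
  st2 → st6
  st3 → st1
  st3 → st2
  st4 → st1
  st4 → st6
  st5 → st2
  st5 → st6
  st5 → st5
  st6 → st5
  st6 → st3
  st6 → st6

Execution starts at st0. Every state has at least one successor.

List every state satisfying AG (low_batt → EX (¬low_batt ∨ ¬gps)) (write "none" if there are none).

States satisfying low_batt → EX (¬low_batt ∨ ¬gps): {st0, st1, st2, st3, st4, st5, st6}.
States satisfying AG (low_batt → EX (¬low_batt ∨ ¬gps)): {st0, st1, st2, st3, st4, st5, st6}.

{st0, st1, st2, st3, st4, st5, st6}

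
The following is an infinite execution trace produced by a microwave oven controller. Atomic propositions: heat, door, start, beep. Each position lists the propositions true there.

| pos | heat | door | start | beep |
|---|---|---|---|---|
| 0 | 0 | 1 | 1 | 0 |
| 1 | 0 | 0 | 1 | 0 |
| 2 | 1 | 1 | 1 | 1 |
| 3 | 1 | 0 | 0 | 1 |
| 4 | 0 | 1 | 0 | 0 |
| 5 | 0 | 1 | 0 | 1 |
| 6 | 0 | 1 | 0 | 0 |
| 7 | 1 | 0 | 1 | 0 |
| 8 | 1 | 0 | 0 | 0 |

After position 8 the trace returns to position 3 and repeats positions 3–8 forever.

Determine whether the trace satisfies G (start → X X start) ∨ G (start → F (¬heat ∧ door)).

start → X X start must hold at every position from 0 onward. It fails at position 1, so G (start → X X start) is false.
Positions where start holds: 0, 1, 2, 7.
Check X X start at each: 0→ok, 1→fails, 2→fails, 7→fails.
start → F (¬heat ∧ door) holds at every position 0..8, and those are all positions ever visited, so G (start → F (¬heat ∧ door)) holds.
Positions where start holds: 0, 1, 2, 7.
Check F (¬heat ∧ door) at each: 0→ok, 1→ok, 2→ok, 7→ok.
At position 0: G (start → X X start) is false; G (start → F (¬heat ∧ door)) is true; so G (start → X X start) ∨ G (start → F (¬heat ∧ door)) is true.

Yes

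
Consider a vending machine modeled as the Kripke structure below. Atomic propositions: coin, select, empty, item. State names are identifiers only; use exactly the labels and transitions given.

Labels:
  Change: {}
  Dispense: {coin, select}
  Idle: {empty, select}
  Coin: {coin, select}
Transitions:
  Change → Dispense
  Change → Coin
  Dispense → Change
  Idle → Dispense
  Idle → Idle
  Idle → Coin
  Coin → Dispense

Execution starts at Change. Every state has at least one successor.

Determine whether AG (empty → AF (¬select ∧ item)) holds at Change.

Satisfied

States satisfying empty → AF (¬select ∧ item): {Change, Dispense, Coin}.
States satisfying AG (empty → AF (¬select ∧ item)): {Change, Dispense, Coin}.
Every state reachable from Change satisfies empty → AF (¬select ∧ item).
Change ∈ Sat(AG (empty → AF (¬select ∧ item))).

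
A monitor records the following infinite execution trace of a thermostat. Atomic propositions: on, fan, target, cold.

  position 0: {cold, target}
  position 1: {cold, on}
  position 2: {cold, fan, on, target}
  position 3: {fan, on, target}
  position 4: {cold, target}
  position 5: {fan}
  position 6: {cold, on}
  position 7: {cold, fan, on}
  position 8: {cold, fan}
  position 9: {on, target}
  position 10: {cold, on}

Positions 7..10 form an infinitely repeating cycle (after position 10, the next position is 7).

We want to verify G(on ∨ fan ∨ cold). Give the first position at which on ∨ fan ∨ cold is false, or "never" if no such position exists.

on ∨ fan ∨ cold holds at every position 0..10, and those are all the positions the trace ever visits, so the invariant G(on ∨ fan ∨ cold) is never violated.

never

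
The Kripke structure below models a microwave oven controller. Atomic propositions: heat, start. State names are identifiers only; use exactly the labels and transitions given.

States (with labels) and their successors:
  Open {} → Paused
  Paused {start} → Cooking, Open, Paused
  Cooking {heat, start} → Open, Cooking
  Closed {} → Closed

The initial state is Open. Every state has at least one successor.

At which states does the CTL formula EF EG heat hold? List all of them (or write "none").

{Open, Paused, Cooking}

States satisfying EG heat: {Cooking}.
States satisfying EF EG heat: {Open, Paused, Cooking}.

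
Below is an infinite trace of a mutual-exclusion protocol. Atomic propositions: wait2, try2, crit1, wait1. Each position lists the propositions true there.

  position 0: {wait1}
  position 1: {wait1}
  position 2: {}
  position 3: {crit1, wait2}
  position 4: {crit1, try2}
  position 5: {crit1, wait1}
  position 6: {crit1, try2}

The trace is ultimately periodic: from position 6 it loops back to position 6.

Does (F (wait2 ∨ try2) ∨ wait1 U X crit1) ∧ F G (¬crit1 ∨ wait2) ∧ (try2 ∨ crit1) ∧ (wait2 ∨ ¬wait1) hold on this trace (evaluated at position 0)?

Does not hold

At position 0: F (wait2 ∨ try2) ∨ wait1 U X crit1 is true; F G (¬crit1 ∨ wait2) ∧ (try2 ∨ crit1) ∧ (wait2 ∨ ¬wait1) is false; so (F (wait2 ∨ try2) ∨ wait1 U X crit1) ∧ F G (¬crit1 ∨ wait2) ∧ (try2 ∨ crit1) ∧ (wait2 ∨ ¬wait1) is false.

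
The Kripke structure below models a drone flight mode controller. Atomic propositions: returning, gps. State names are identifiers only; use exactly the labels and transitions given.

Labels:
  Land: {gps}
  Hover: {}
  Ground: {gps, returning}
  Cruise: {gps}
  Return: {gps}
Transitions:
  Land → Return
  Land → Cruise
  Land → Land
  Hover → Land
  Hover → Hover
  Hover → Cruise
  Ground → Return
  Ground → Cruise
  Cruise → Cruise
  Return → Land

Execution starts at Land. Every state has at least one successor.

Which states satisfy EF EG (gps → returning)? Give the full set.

States satisfying EG (gps → returning): {Hover}.
States satisfying EF EG (gps → returning): {Hover}.

{Hover}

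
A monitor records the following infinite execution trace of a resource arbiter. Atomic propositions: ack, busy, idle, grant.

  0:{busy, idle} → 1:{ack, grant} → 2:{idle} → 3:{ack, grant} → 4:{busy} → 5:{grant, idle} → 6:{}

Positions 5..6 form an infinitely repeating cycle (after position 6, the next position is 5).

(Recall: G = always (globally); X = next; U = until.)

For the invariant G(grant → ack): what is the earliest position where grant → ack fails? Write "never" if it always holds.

Check grant → ack at each position in order: 0 ✓, 1 ✓, 2 ✓, 3 ✓, 4 ✓.
At position 5 the labels are {grant, idle}, so grant → ack is false there. This is the first violation.

5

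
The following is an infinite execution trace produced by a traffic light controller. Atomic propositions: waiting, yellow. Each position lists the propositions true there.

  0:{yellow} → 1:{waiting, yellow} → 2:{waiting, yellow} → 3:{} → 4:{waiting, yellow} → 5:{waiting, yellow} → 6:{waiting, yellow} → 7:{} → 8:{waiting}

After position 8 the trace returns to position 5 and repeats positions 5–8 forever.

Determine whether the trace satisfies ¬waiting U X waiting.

Satisfied

Walking from position 0: X waiting first holds at position 0, and ¬waiting holds at every earlier position along the way, so ¬waiting U X waiting holds.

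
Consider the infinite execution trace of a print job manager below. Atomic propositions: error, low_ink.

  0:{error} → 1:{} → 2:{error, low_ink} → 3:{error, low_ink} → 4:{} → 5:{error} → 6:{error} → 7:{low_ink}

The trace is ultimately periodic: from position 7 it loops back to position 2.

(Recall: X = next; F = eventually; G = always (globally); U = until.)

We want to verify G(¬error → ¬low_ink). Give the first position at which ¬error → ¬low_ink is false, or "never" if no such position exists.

Check ¬error → ¬low_ink at each position in order: 0 ✓, 1 ✓, 2 ✓, 3 ✓, 4 ✓, 5 ✓, 6 ✓.
At position 7 the labels are {low_ink}, so ¬error → ¬low_ink is false there. This is the first violation.

7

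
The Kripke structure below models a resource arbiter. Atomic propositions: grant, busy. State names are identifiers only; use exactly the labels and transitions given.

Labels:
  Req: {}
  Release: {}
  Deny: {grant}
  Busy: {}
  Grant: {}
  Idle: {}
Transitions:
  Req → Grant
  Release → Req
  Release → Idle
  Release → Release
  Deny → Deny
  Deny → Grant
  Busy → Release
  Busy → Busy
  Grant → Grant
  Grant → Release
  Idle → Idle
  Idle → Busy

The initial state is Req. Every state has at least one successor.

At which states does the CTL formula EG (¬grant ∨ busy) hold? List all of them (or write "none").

{Req, Release, Busy, Grant, Idle}

States satisfying ¬grant ∨ busy: {Req, Release, Busy, Grant, Idle}.
States satisfying EG (¬grant ∨ busy): {Req, Release, Busy, Grant, Idle}.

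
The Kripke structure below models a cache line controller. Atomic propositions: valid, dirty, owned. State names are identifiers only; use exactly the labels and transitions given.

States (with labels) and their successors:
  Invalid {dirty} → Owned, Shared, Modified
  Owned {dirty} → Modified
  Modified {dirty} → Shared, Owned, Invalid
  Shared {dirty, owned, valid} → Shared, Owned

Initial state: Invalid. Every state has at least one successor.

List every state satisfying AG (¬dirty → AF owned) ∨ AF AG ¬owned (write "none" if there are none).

{Invalid, Owned, Modified, Shared}

States satisfying ¬dirty → AF owned: {Invalid, Owned, Modified, Shared}.
States satisfying AG (¬dirty → AF owned): {Invalid, Owned, Modified, Shared}.
States satisfying AG ¬owned: ∅.
States satisfying AF AG ¬owned: ∅.
States satisfying AG (¬dirty → AF owned) ∨ AF AG ¬owned: {Invalid, Owned, Modified, Shared}.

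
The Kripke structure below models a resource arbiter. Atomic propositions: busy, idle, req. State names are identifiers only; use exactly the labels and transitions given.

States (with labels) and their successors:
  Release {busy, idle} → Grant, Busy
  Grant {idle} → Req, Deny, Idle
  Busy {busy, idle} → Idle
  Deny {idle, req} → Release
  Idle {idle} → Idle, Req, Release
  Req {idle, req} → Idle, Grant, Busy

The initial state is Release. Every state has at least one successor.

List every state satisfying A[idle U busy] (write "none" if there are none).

States satisfying idle: {Release, Grant, Busy, Deny, Idle, Req}.
States satisfying busy: {Release, Busy}.
States satisfying A[idle U busy]: {Release, Busy, Deny}.

{Release, Busy, Deny}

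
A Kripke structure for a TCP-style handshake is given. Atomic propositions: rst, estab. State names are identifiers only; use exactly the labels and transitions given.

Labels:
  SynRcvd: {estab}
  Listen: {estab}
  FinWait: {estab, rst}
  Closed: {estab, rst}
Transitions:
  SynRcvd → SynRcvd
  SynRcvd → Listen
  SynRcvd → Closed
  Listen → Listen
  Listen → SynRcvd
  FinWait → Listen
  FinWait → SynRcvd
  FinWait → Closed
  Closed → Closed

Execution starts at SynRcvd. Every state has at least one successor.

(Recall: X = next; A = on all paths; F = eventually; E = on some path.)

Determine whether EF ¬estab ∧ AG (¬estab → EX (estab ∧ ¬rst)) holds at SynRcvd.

States satisfying ¬estab: ∅.
States satisfying EF ¬estab: ∅.
States satisfying ¬estab → EX (estab ∧ ¬rst): {SynRcvd, Listen, FinWait, Closed}.
States satisfying AG (¬estab → EX (estab ∧ ¬rst)): {SynRcvd, Listen, FinWait, Closed}.
States satisfying EF ¬estab ∧ AG (¬estab → EX (estab ∧ ¬rst)): ∅.
SynRcvd ∉ Sat(EF ¬estab ∧ AG (¬estab → EX (estab ∧ ¬rst))).

Does not hold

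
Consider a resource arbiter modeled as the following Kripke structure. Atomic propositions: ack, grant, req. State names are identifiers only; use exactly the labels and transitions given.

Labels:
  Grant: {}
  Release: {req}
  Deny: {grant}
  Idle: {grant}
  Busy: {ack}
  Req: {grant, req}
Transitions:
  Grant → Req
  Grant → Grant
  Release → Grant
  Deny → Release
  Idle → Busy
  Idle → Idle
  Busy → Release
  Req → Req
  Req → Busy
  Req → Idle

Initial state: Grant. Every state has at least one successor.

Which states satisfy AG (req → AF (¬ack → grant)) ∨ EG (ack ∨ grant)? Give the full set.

{Idle, Req}

States satisfying req → AF (¬ack → grant): {Grant, Deny, Idle, Busy, Req}.
States satisfying AG (req → AF (¬ack → grant)): ∅.
States satisfying ack ∨ grant: {Deny, Idle, Busy, Req}.
States satisfying EG (ack ∨ grant): {Idle, Req}.
States satisfying AG (req → AF (¬ack → grant)) ∨ EG (ack ∨ grant): {Idle, Req}.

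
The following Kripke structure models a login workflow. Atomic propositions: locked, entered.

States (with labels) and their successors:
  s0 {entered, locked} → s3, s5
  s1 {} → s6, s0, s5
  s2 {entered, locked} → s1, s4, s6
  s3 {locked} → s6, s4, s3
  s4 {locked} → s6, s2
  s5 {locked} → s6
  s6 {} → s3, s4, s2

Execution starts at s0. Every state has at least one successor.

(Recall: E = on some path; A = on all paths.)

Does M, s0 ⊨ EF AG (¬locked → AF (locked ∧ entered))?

States satisfying AG (¬locked → AF (locked ∧ entered)): ∅.
States satisfying EF AG (¬locked → AF (locked ∧ entered)): ∅.
No suitable path/successor from s0 witnesses the formula.
s0 ∉ Sat(EF AG (¬locked → AF (locked ∧ entered))).

Violated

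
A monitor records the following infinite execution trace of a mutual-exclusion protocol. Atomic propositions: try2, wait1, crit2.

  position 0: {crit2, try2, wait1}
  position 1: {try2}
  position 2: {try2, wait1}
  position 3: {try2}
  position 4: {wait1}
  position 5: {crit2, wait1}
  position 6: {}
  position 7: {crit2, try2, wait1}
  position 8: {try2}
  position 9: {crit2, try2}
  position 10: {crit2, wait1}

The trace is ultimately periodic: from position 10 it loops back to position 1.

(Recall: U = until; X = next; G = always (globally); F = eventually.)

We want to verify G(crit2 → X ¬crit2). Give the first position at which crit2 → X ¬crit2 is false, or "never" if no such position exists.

Check crit2 → X ¬crit2 at each position in order: 0 ✓, 1 ✓, 2 ✓, 3 ✓, 4 ✓, 5 ✓, 6 ✓, 7 ✓, 8 ✓.
At position 9 the labels are {crit2, try2} and the next position 10 has {crit2, wait1}, so crit2 → X ¬crit2 is false there. This is the first violation.

9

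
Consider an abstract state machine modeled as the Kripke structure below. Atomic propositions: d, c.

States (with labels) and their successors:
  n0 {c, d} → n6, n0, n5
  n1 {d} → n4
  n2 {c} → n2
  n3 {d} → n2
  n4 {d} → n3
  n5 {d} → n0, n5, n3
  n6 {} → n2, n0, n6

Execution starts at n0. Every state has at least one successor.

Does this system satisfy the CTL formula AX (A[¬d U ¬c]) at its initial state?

Does not hold

States satisfying A[¬d U ¬c]: {n1, n3, n4, n5, n6}.
States satisfying AX (A[¬d U ¬c]): {n1, n4}.
n0 ∉ Sat(AX (A[¬d U ¬c])).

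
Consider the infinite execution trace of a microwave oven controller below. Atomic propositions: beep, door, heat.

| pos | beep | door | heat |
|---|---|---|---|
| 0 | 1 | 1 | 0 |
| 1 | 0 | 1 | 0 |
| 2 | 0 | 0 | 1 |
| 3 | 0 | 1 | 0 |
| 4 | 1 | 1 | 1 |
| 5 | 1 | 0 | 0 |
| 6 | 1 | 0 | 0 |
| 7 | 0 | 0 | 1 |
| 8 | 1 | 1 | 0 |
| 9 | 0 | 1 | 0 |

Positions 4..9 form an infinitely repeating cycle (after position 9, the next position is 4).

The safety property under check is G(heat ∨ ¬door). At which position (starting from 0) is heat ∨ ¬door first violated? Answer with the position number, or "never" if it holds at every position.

At position 0 the labels are {beep, door}, so heat ∨ ¬door is false there. This is the first violation.

0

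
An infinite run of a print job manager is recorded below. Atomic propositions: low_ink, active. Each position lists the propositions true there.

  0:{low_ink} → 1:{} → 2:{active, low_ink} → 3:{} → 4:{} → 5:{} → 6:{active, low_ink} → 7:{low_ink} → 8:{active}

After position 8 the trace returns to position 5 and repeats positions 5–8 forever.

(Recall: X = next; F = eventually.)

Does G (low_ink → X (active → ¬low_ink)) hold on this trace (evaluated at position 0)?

Yes

low_ink → X (active → ¬low_ink) holds at every position 0..8, and those are all positions ever visited, so G (low_ink → X (active → ¬low_ink)) holds.
Positions where low_ink holds: 0, 2, 6, 7.
Check X (active → ¬low_ink) at each: 0→ok, 2→ok, 6→ok, 7→ok.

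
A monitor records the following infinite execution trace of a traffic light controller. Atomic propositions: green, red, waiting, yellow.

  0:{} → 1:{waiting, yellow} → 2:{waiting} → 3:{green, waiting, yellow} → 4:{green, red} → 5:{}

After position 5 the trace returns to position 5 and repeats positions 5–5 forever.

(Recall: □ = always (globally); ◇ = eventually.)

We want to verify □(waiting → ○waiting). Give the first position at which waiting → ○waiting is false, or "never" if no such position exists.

3

Check waiting → ○waiting at each position in order: 0 ✓, 1 ✓, 2 ✓.
At position 3 the labels are {green, waiting, yellow} and the next position 4 has {green, red}, so waiting → ○waiting is false there. This is the first violation.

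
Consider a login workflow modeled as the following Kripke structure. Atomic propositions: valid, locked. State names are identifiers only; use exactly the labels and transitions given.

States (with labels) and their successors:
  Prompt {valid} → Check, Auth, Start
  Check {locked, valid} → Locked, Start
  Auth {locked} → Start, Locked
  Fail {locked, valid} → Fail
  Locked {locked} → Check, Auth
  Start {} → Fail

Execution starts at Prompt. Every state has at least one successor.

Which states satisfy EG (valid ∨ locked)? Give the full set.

{Prompt, Check, Auth, Fail, Locked}

States satisfying valid ∨ locked: {Prompt, Check, Auth, Fail, Locked}.
States satisfying EG (valid ∨ locked): {Prompt, Check, Auth, Fail, Locked}.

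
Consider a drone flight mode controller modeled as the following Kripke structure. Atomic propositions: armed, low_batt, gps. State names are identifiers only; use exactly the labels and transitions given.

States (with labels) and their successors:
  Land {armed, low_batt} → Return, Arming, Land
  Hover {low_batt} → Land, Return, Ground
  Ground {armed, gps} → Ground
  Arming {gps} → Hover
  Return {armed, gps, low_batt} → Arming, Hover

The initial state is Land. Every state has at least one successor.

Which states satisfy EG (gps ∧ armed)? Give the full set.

{Ground}

States satisfying gps ∧ armed: {Ground, Return}.
States satisfying EG (gps ∧ armed): {Ground}.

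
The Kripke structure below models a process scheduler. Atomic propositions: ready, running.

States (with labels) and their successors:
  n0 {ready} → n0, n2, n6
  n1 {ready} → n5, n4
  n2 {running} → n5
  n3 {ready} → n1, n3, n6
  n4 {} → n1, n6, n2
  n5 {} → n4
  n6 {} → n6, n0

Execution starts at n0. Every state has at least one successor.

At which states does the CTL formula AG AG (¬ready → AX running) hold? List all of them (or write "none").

States satisfying AG (¬ready → AX running): ∅.
States satisfying AG AG (¬ready → AX running): ∅.

none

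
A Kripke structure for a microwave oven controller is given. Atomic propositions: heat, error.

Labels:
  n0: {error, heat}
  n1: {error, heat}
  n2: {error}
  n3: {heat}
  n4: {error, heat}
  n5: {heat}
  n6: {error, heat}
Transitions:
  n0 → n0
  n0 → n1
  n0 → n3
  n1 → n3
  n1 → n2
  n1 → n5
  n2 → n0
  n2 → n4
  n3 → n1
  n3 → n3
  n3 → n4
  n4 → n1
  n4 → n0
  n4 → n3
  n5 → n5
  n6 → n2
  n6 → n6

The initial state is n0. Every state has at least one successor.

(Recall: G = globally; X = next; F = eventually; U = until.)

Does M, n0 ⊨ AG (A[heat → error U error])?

No

States satisfying A[heat → error U error]: {n0, n1, n2, n4, n6}.
States satisfying AG (A[heat → error U error]): ∅.
n3 is reachable from n0 and violates A[heat → error U error], so AG fails at n0.
n0 ∉ Sat(AG (A[heat → error U error])).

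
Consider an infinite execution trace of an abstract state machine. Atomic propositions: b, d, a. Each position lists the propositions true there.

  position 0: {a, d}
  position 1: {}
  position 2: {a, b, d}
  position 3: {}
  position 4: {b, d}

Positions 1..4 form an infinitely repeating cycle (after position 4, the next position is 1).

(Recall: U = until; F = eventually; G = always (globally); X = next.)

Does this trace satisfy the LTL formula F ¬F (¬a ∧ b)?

No

¬F (¬a ∧ b) is false at every position 0..4, so it never becomes true and F ¬F (¬a ∧ b) fails.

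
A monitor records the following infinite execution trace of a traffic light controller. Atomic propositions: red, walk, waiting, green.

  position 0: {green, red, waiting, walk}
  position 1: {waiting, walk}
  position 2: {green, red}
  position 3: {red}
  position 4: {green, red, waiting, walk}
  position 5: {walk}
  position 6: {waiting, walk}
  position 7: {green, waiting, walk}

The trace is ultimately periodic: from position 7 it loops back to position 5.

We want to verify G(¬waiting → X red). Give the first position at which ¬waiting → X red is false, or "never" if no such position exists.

Check ¬waiting → X red at each position in order: 0 ✓, 1 ✓, 2 ✓, 3 ✓, 4 ✓.
At position 5 the labels are {walk} and the next position 6 has {waiting, walk}, so ¬waiting → X red is false there. This is the first violation.

5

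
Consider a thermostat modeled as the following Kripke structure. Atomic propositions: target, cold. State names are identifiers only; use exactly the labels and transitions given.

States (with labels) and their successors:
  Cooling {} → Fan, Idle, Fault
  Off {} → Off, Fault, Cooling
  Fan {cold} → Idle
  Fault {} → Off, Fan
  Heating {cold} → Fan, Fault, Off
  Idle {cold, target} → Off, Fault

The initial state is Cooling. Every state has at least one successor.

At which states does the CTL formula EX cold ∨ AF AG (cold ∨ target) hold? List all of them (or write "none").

States satisfying cold: {Fan, Heating, Idle}.
States satisfying EX cold: {Cooling, Fan, Fault, Heating}.
States satisfying AG (cold ∨ target): ∅.
States satisfying AF AG (cold ∨ target): ∅.
States satisfying EX cold ∨ AF AG (cold ∨ target): {Cooling, Fan, Fault, Heating}.

{Cooling, Fan, Fault, Heating}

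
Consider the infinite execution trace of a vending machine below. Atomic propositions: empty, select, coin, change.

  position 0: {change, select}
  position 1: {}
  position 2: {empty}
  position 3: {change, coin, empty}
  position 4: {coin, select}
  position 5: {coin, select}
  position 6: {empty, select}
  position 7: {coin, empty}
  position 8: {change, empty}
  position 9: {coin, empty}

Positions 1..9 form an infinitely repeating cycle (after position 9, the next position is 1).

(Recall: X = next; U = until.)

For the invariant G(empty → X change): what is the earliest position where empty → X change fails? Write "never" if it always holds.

3

Check empty → X change at each position in order: 0 ✓, 1 ✓, 2 ✓.
At position 3 the labels are {change, coin, empty} and the next position 4 has {coin, select}, so empty → X change is false there. This is the first violation.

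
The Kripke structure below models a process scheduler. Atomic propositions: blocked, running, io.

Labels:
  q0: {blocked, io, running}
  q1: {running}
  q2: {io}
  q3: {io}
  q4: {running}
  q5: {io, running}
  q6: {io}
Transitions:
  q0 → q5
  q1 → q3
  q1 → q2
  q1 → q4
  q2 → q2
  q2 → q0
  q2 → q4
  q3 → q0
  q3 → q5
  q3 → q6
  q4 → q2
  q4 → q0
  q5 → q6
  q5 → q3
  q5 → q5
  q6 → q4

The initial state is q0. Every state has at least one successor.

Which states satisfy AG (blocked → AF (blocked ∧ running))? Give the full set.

{q0, q1, q2, q3, q4, q5, q6}

States satisfying blocked → AF (blocked ∧ running): {q0, q1, q2, q3, q4, q5, q6}.
States satisfying AG (blocked → AF (blocked ∧ running)): {q0, q1, q2, q3, q4, q5, q6}.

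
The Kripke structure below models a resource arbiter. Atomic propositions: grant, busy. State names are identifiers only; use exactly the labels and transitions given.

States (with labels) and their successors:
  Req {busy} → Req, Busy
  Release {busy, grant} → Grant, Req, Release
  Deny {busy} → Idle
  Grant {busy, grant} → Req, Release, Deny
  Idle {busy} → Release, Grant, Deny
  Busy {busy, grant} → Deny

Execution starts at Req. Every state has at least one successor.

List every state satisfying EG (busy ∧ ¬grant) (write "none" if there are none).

{Req, Deny, Idle}

States satisfying busy ∧ ¬grant: {Req, Deny, Idle}.
States satisfying EG (busy ∧ ¬grant): {Req, Deny, Idle}.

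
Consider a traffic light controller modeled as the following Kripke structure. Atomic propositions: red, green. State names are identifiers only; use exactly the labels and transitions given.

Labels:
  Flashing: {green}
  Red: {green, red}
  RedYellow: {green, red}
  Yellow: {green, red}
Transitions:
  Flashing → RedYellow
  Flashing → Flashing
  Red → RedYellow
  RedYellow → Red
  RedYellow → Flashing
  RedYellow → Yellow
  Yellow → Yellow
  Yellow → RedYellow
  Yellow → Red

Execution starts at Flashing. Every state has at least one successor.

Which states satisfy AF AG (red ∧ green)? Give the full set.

States satisfying AG (red ∧ green): ∅.
States satisfying AF AG (red ∧ green): ∅.

none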